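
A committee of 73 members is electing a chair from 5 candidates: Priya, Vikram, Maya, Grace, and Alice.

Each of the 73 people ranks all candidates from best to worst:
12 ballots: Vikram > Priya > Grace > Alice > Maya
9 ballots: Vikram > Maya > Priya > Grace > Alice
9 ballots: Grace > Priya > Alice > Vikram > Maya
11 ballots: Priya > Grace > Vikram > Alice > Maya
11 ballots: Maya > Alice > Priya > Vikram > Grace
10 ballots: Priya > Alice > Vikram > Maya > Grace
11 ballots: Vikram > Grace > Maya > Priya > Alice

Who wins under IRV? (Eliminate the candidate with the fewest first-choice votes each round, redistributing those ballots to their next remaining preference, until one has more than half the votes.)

Round 1: Priya 21, Vikram 32, Maya 11, Grace 9, Alice 0. Alice eliminated.
Round 2: Priya 21, Vikram 32, Maya 11, Grace 9. Grace eliminated.
Round 3: Priya 30, Vikram 32, Maya 11. Maya eliminated.
Round 4: Priya 41, Vikram 32. Priya has a majority (≥37).

Priya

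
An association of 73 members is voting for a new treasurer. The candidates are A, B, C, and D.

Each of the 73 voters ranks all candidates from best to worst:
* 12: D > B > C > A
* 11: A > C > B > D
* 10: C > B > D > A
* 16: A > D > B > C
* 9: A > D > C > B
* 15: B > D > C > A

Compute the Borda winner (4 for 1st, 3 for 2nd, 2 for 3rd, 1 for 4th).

A: 12×1 + 11×4 + 10×1 + 16×4 + 9×4 + 15×1 = 181
B: 12×3 + 11×2 + 10×3 + 16×2 + 9×1 + 15×4 = 189
C: 12×2 + 11×3 + 10×4 + 16×1 + 9×2 + 15×2 = 161
D: 12×4 + 11×1 + 10×2 + 16×3 + 9×3 + 15×3 = 199

D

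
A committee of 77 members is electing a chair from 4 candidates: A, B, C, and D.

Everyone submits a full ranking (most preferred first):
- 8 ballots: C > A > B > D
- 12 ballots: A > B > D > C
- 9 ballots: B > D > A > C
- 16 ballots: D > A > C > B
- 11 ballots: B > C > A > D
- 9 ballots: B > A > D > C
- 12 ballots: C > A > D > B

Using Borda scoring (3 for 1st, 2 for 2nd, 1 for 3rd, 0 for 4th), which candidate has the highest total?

A

A: 8×2 + 12×3 + 9×1 + 16×2 + 11×1 + 9×2 + 12×2 = 146
B: 8×1 + 12×2 + 9×3 + 16×0 + 11×3 + 9×3 + 12×0 = 119
C: 8×3 + 12×0 + 9×0 + 16×1 + 11×2 + 9×0 + 12×3 = 98
D: 8×0 + 12×1 + 9×2 + 16×3 + 11×0 + 9×1 + 12×1 = 99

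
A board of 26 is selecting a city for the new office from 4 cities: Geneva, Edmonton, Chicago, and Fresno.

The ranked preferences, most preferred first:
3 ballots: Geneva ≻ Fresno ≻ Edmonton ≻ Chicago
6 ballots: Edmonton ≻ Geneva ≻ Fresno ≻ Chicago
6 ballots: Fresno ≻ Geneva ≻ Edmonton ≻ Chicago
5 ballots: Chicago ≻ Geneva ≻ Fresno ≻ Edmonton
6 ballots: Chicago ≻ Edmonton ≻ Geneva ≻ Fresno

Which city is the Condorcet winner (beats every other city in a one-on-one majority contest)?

Geneva vs Edmonton: 14–12
Geneva vs Chicago: 15–11
Geneva vs Fresno: 20–6
Geneva beats every other city.

Geneva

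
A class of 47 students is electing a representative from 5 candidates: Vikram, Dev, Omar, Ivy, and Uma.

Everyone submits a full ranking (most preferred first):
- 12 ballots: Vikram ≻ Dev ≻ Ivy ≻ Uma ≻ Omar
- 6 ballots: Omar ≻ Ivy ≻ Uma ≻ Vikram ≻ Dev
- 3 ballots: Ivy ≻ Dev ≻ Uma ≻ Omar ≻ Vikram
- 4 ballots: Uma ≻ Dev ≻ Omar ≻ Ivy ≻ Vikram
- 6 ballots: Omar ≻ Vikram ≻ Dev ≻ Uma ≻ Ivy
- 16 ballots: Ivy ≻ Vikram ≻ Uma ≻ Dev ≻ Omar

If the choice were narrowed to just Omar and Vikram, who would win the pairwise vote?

Omar is ranked above Vikram on 19 ballots; Vikram above Omar on 28.

Vikram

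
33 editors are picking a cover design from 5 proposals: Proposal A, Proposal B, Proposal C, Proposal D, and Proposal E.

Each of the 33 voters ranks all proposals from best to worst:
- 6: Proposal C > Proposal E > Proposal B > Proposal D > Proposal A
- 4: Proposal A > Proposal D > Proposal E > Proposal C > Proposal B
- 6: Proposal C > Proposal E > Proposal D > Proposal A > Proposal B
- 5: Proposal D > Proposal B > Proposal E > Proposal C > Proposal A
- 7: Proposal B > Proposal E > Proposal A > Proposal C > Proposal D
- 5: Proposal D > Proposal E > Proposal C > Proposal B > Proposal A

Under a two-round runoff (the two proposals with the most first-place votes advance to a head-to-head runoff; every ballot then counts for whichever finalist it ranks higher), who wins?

Proposal C

Round 1 first-place votes: Proposal A 4, Proposal B 7, Proposal C 12, Proposal D 10, Proposal E 0. Proposal C and Proposal D advance.
Runoff: Proposal C is ranked above Proposal D on 19 ballots, Proposal D above Proposal C on 14.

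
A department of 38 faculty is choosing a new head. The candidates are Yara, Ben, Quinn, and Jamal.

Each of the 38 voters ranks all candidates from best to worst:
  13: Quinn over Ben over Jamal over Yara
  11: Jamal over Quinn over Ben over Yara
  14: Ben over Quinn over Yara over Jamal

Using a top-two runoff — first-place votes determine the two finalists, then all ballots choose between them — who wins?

Round 1 first-place votes: Yara 0, Ben 14, Quinn 13, Jamal 11. Ben and Quinn advance.
Runoff: Ben is ranked above Quinn on 14 ballots, Quinn above Ben on 24.

Quinn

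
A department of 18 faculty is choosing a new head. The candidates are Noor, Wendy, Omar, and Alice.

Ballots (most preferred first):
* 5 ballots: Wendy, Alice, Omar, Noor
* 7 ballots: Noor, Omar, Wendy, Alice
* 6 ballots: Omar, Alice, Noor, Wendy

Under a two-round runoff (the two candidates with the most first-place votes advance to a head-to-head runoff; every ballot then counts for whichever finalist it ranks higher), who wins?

Round 1 first-place votes: Noor 7, Wendy 5, Omar 6, Alice 0. Noor and Omar advance.
Runoff: Noor is ranked above Omar on 7 ballots, Omar above Noor on 11.

Omar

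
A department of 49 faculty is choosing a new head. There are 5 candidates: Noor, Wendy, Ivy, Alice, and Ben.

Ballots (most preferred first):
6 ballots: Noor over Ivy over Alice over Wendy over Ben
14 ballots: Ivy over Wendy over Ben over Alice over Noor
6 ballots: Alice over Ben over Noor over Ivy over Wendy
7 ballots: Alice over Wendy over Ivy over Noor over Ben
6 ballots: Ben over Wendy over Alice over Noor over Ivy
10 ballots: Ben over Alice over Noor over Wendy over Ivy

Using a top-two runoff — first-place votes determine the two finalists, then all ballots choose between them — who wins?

Round 1 first-place votes: Noor 6, Wendy 0, Ivy 14, Alice 13, Ben 16. Ben and Ivy advance.
Runoff: Ben is ranked above Ivy on 22 ballots, Ivy above Ben on 27.

Ivy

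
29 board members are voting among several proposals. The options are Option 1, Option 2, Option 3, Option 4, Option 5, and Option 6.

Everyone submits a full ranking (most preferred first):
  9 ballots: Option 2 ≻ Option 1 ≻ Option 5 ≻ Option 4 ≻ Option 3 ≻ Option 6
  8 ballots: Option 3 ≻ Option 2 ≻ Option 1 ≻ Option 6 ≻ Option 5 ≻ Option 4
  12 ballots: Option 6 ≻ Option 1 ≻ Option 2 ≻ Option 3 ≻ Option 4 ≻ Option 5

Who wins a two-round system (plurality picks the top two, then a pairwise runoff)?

Option 2

Round 1 first-place votes: Option 1 0, Option 2 9, Option 3 8, Option 4 0, Option 5 0, Option 6 12. Option 6 and Option 2 advance.
Runoff: Option 6 is ranked above Option 2 on 12 ballots, Option 2 above Option 6 on 17.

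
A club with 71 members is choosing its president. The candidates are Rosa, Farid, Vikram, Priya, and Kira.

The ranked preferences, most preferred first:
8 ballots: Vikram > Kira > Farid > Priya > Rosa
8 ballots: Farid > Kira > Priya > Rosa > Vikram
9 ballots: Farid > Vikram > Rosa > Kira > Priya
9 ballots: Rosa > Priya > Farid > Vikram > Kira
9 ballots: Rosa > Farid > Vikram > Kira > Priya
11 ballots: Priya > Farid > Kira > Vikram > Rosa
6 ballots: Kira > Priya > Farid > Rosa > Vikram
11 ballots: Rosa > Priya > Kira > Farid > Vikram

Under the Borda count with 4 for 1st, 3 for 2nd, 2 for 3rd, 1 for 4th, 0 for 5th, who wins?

Farid

Rosa: 8×0 + 8×1 + 9×2 + 9×4 + 9×4 + 11×0 + 6×1 + 11×4 = 148
Farid: 8×2 + 8×4 + 9×4 + 9×2 + 9×3 + 11×3 + 6×2 + 11×1 = 185
Vikram: 8×4 + 8×0 + 9×3 + 9×1 + 9×2 + 11×1 + 6×0 + 11×0 = 97
Priya: 8×1 + 8×2 + 9×0 + 9×3 + 9×0 + 11×4 + 6×3 + 11×3 = 146
Kira: 8×3 + 8×3 + 9×1 + 9×0 + 9×1 + 11×2 + 6×4 + 11×2 = 134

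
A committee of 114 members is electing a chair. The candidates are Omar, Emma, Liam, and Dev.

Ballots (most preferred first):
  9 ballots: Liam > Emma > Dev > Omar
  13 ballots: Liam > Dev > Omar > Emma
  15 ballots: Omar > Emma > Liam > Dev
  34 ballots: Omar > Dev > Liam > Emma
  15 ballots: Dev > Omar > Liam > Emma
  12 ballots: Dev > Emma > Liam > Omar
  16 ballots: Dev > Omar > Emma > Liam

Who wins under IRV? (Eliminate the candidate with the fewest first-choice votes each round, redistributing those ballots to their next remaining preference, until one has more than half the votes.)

Round 1: Omar 49, Emma 0, Liam 22, Dev 43. Emma eliminated.
Round 2: Omar 49, Liam 22, Dev 43. Liam eliminated.
Round 3: Omar 49, Dev 65. Dev has a majority (≥58).

Dev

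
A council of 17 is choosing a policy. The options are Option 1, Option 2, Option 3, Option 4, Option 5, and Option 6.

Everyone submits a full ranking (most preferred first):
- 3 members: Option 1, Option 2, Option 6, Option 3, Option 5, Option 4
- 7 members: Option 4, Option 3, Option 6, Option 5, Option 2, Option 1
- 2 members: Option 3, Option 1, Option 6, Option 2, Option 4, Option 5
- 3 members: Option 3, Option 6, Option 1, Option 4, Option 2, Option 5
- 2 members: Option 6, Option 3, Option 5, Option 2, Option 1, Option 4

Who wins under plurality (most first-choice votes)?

First-place votes: Option 1 3, Option 2 0, Option 3 5, Option 4 7, Option 5 0, Option 6 2.

Option 4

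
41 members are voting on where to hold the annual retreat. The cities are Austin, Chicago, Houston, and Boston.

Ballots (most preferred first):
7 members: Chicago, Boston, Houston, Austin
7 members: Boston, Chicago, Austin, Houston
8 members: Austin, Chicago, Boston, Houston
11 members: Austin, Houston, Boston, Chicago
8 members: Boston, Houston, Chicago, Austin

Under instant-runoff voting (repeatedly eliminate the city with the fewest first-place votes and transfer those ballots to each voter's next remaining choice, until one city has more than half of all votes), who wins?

Boston

Round 1: Austin 19, Chicago 7, Houston 0, Boston 15. Houston eliminated.
Round 2: Austin 19, Chicago 7, Boston 15. Chicago eliminated.
Round 3: Austin 19, Boston 22. Boston has a majority (≥21).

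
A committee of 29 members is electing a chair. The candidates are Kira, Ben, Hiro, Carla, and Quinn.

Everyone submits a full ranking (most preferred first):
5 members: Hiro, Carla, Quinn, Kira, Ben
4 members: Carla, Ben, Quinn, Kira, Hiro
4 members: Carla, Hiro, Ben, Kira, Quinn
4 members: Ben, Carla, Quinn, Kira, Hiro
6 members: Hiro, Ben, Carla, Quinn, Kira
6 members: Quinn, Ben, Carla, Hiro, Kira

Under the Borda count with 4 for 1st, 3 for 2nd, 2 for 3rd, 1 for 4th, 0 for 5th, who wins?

Kira: 5×1 + 4×1 + 4×1 + 4×1 + 6×0 + 6×0 = 17
Ben: 5×0 + 4×3 + 4×2 + 4×4 + 6×3 + 6×3 = 72
Hiro: 5×4 + 4×0 + 4×3 + 4×0 + 6×4 + 6×1 = 62
Carla: 5×3 + 4×4 + 4×4 + 4×3 + 6×2 + 6×2 = 83
Quinn: 5×2 + 4×2 + 4×0 + 4×2 + 6×1 + 6×4 = 56

Carla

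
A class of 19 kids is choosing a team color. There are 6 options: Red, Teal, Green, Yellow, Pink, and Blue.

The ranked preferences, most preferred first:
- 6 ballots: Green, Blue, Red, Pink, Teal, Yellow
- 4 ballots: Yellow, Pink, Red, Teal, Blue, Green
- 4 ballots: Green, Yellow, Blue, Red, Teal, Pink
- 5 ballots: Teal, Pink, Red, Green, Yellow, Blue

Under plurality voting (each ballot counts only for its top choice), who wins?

Green

First-place votes: Red 0, Teal 5, Green 10, Yellow 4, Pink 0, Blue 0.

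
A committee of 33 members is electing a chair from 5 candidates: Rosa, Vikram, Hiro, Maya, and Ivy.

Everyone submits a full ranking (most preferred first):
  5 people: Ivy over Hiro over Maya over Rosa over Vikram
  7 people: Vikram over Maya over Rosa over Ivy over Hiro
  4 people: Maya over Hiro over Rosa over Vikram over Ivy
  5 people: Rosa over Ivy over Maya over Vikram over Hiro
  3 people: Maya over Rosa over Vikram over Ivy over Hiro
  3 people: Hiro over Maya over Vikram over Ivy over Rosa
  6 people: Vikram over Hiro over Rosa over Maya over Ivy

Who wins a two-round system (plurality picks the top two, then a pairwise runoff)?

Maya

Round 1 first-place votes: Rosa 5, Vikram 13, Hiro 3, Maya 7, Ivy 5. Vikram and Maya advance.
Runoff: Vikram is ranked above Maya on 13 ballots, Maya above Vikram on 20.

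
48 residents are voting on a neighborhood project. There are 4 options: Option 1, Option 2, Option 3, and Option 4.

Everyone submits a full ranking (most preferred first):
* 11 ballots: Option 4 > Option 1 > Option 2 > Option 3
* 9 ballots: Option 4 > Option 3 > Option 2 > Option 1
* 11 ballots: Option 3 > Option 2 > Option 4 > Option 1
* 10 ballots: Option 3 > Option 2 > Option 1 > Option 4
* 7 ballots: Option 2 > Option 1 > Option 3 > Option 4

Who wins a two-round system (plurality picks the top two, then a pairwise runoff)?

Round 1 first-place votes: Option 1 0, Option 2 7, Option 3 21, Option 4 20. Option 3 and Option 4 advance.
Runoff: Option 3 is ranked above Option 4 on 28 ballots, Option 4 above Option 3 on 20.

Option 3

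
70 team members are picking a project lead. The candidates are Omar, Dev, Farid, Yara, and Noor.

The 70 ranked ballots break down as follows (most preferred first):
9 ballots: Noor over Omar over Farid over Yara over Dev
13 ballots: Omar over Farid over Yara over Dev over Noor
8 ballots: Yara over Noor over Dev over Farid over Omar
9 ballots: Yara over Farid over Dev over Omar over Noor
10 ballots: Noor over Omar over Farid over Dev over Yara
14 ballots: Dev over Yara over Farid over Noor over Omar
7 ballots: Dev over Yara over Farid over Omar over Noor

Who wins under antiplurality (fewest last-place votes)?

Farid

Last-place votes: Omar 22, Dev 9, Farid 0, Yara 10, Noor 29.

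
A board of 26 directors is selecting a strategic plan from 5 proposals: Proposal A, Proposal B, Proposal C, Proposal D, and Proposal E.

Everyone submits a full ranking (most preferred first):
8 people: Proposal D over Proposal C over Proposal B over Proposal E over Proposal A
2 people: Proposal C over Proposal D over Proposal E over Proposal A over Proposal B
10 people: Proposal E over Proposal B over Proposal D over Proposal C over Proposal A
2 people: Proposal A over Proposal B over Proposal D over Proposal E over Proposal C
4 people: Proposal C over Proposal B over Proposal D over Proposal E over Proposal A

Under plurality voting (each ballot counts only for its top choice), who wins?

First-place votes: Proposal A 2, Proposal B 0, Proposal C 6, Proposal D 8, Proposal E 10.

Proposal E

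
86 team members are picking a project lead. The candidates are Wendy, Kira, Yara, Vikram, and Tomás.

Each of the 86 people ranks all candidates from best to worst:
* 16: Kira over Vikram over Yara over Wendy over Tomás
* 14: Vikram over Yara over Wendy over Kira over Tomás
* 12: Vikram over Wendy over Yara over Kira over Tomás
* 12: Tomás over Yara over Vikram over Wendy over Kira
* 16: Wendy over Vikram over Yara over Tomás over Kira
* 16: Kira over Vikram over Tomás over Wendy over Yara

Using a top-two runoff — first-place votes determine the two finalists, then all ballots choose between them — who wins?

Round 1 first-place votes: Wendy 16, Kira 32, Yara 0, Vikram 26, Tomás 12. Kira and Vikram advance.
Runoff: Kira is ranked above Vikram on 32 ballots, Vikram above Kira on 54.

Vikram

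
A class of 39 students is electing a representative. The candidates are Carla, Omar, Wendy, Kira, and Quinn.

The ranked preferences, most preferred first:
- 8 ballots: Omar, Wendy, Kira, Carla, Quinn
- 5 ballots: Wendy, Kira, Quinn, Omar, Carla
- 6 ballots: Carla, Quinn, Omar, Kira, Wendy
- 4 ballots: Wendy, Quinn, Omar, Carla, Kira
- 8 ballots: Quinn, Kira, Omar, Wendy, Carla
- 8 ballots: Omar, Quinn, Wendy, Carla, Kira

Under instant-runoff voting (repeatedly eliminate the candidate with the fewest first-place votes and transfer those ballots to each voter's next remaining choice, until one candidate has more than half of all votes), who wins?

Quinn

Round 1: Carla 6, Omar 16, Wendy 9, Kira 0, Quinn 8. Kira eliminated.
Round 2: Carla 6, Omar 16, Wendy 9, Quinn 8. Carla eliminated.
Round 3: Omar 16, Wendy 9, Quinn 14. Wendy eliminated.
Round 4: Omar 16, Quinn 23. Quinn has a majority (≥20).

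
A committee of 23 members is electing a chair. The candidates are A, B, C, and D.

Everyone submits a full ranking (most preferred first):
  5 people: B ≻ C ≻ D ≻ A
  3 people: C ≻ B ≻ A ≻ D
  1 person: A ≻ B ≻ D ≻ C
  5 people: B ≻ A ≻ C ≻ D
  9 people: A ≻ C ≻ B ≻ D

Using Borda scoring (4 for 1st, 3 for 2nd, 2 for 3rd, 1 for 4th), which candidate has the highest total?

A: 5×1 + 3×2 + 1×4 + 5×3 + 9×4 = 66
B: 5×4 + 3×3 + 1×3 + 5×4 + 9×2 = 70
C: 5×3 + 3×4 + 1×1 + 5×2 + 9×3 = 65
D: 5×2 + 3×1 + 1×2 + 5×1 + 9×1 = 29

B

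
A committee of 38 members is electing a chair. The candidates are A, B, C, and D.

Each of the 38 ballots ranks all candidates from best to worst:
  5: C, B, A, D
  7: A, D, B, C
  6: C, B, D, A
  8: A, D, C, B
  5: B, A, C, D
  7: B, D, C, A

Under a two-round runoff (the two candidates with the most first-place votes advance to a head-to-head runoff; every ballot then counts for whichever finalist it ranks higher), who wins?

Round 1 first-place votes: A 15, B 12, C 11, D 0. A and B advance.
Runoff: A is ranked above B on 15 ballots, B above A on 23.

B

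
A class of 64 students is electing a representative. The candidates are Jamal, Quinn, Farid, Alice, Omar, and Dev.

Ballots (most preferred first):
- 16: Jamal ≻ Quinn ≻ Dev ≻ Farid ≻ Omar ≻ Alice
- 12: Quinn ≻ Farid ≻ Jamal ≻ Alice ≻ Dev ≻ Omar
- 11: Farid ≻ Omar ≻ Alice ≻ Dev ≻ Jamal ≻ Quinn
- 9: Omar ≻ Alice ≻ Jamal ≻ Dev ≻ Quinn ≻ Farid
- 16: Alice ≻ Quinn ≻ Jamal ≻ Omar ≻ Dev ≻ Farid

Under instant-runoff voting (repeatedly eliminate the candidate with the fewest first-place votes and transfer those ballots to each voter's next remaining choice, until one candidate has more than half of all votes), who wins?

Alice

Round 1: Jamal 16, Quinn 12, Farid 11, Alice 16, Omar 9, Dev 0. Dev eliminated.
Round 2: Jamal 16, Quinn 12, Farid 11, Alice 16, Omar 9. Omar eliminated.
Round 3: Jamal 16, Quinn 12, Farid 11, Alice 25. Farid eliminated.
Round 4: Jamal 16, Quinn 12, Alice 36. Alice has a majority (≥33).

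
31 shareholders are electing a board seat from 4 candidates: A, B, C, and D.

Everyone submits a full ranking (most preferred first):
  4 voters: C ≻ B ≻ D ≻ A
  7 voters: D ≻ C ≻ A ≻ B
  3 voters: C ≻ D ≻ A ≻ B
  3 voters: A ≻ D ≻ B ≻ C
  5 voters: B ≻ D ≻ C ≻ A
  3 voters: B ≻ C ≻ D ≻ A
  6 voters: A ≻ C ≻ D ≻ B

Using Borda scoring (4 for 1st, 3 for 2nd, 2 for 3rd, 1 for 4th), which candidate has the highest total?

C

A: 4×1 + 7×2 + 3×2 + 3×4 + 5×1 + 3×1 + 6×4 = 68
B: 4×3 + 7×1 + 3×1 + 3×2 + 5×4 + 3×4 + 6×1 = 66
C: 4×4 + 7×3 + 3×4 + 3×1 + 5×2 + 3×3 + 6×3 = 89
D: 4×2 + 7×4 + 3×3 + 3×3 + 5×3 + 3×2 + 6×2 = 87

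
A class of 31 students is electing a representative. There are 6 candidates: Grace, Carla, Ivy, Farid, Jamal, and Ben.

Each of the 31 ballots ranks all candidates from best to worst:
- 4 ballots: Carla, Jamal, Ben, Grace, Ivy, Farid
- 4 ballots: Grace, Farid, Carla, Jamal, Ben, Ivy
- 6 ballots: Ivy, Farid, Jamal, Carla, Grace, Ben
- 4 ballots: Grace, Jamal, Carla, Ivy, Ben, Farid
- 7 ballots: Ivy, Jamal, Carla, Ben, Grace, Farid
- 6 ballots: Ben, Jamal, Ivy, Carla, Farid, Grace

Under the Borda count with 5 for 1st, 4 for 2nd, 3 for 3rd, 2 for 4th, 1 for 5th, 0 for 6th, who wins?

Jamal

Grace: 4×2 + 4×5 + 6×1 + 4×5 + 7×1 + 6×0 = 61
Carla: 4×5 + 4×3 + 6×2 + 4×3 + 7×3 + 6×2 = 89
Ivy: 4×1 + 4×0 + 6×5 + 4×2 + 7×5 + 6×3 = 95
Farid: 4×0 + 4×4 + 6×4 + 4×0 + 7×0 + 6×1 = 46
Jamal: 4×4 + 4×2 + 6×3 + 4×4 + 7×4 + 6×4 = 110
Ben: 4×3 + 4×1 + 6×0 + 4×1 + 7×2 + 6×5 = 64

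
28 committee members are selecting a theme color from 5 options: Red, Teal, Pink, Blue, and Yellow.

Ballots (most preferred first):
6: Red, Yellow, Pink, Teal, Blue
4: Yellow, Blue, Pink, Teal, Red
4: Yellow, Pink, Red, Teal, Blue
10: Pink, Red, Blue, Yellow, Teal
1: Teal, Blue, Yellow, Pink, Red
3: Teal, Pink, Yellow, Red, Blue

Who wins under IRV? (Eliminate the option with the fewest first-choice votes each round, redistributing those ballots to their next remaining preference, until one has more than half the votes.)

Round 1: Red 6, Teal 4, Pink 10, Blue 0, Yellow 8. Blue eliminated.
Round 2: Red 6, Teal 4, Pink 10, Yellow 8. Teal eliminated.
Round 3: Red 6, Pink 13, Yellow 9. Red eliminated.
Round 4: Pink 13, Yellow 15. Yellow has a majority (≥15).

Yellow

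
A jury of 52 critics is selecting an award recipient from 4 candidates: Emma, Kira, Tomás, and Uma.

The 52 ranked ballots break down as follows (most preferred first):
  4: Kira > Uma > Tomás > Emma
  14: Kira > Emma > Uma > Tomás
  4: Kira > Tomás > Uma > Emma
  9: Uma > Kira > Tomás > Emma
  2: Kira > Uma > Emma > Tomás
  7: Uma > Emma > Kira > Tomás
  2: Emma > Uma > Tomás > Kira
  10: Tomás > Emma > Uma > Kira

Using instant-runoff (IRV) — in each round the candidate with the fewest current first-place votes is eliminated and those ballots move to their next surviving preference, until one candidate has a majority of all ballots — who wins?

Uma

Round 1: Emma 2, Kira 24, Tomás 10, Uma 16. Emma eliminated.
Round 2: Kira 24, Tomás 10, Uma 18. Tomás eliminated.
Round 3: Kira 24, Uma 28. Uma has a majority (≥27).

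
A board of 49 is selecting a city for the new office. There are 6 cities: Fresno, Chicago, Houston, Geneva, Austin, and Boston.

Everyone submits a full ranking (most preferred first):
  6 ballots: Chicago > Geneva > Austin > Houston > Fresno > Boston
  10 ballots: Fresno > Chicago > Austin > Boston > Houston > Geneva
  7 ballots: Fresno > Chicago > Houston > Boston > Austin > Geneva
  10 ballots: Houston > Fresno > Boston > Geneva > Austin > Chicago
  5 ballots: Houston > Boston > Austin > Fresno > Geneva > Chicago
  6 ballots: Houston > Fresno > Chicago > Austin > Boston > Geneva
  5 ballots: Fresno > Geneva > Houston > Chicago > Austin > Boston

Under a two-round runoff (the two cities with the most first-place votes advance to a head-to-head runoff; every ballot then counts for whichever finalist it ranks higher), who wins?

Houston

Round 1 first-place votes: Fresno 22, Chicago 6, Houston 21, Geneva 0, Austin 0, Boston 0. Fresno and Houston advance.
Runoff: Fresno is ranked above Houston on 22 ballots, Houston above Fresno on 27.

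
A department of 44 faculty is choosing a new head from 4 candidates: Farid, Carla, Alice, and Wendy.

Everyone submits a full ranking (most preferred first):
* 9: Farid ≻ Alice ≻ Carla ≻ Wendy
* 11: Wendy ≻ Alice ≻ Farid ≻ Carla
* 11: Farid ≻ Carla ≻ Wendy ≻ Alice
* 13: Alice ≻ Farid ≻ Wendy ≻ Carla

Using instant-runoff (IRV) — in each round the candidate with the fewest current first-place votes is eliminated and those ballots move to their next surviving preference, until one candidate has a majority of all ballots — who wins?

Alice

Round 1: Farid 20, Carla 0, Alice 13, Wendy 11. Carla eliminated.
Round 2: Farid 20, Alice 13, Wendy 11. Wendy eliminated.
Round 3: Farid 20, Alice 24. Alice has a majority (≥23).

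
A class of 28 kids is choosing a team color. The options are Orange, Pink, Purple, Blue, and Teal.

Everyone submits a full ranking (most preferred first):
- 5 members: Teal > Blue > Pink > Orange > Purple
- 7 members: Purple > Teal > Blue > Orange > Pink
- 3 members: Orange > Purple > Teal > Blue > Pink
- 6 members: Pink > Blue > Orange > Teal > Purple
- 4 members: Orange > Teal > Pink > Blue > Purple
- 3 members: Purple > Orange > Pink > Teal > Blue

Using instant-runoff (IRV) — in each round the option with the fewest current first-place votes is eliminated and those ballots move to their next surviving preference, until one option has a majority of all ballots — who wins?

Round 1: Orange 7, Pink 6, Purple 10, Blue 0, Teal 5. Blue eliminated.
Round 2: Orange 7, Pink 6, Purple 10, Teal 5. Teal eliminated.
Round 3: Orange 7, Pink 11, Purple 10. Orange eliminated.
Round 4: Pink 15, Purple 13. Pink has a majority (≥15).

Pink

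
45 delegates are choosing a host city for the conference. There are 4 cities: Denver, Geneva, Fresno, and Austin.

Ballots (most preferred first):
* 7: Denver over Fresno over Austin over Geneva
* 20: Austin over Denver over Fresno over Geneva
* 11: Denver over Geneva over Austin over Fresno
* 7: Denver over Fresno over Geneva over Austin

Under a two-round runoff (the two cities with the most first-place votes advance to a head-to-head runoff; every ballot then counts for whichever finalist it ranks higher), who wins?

Round 1 first-place votes: Denver 25, Geneva 0, Fresno 0, Austin 20. Denver and Austin advance.
Runoff: Denver is ranked above Austin on 25 ballots, Austin above Denver on 20.

Denver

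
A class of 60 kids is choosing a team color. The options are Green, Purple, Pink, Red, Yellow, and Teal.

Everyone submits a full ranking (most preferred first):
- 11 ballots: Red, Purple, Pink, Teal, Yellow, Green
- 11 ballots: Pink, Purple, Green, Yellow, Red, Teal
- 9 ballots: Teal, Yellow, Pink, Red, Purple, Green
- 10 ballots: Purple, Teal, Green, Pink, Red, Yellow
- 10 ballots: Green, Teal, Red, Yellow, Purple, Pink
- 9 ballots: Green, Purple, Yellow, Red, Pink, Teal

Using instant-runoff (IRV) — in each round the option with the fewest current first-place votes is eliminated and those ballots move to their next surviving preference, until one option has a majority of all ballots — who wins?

Pink

Round 1: Green 19, Purple 10, Pink 11, Red 11, Yellow 0, Teal 9. Yellow eliminated.
Round 2: Green 19, Purple 10, Pink 11, Red 11, Teal 9. Teal eliminated.
Round 3: Green 19, Purple 10, Pink 20, Red 11. Purple eliminated.
Round 4: Green 29, Pink 20, Red 11. Red eliminated.
Round 5: Green 29, Pink 31. Pink has a majority (≥31).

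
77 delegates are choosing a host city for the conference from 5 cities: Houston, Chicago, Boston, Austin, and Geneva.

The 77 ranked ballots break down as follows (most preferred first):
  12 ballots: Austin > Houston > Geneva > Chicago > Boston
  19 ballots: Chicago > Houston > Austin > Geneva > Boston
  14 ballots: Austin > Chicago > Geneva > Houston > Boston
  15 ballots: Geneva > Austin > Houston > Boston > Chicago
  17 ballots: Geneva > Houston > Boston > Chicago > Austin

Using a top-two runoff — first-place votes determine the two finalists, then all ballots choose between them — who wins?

Round 1 first-place votes: Houston 0, Chicago 19, Boston 0, Austin 26, Geneva 32. Geneva and Austin advance.
Runoff: Geneva is ranked above Austin on 32 ballots, Austin above Geneva on 45.

Austin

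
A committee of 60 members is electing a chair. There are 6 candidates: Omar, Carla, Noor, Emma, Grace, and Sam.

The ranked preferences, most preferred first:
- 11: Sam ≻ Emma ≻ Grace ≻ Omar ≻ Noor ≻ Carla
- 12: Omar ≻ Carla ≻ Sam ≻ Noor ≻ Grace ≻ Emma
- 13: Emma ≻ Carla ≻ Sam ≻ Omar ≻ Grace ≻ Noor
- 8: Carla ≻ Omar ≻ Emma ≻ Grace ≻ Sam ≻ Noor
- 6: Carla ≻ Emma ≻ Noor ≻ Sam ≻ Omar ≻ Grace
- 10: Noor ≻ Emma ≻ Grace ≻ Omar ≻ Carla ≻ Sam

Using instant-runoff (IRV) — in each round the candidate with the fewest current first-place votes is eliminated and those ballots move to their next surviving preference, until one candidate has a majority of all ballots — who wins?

Round 1: Omar 12, Carla 14, Noor 10, Emma 13, Grace 0, Sam 11. Grace eliminated.
Round 2: Omar 12, Carla 14, Noor 10, Emma 13, Sam 11. Noor eliminated.
Round 3: Omar 12, Carla 14, Emma 23, Sam 11. Sam eliminated.
Round 4: Omar 12, Carla 14, Emma 34. Emma has a majority (≥31).

Emma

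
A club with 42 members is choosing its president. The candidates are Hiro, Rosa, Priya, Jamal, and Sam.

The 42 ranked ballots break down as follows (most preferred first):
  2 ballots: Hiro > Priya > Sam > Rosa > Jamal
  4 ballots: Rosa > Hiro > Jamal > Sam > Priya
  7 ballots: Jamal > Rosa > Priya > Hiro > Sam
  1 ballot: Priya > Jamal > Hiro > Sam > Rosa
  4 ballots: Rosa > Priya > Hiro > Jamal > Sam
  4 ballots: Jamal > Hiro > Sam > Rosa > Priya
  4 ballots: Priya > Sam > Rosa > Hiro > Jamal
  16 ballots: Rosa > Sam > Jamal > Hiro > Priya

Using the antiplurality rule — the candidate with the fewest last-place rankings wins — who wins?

Last-place votes: Hiro 0, Rosa 1, Priya 24, Jamal 6, Sam 11.

Hiro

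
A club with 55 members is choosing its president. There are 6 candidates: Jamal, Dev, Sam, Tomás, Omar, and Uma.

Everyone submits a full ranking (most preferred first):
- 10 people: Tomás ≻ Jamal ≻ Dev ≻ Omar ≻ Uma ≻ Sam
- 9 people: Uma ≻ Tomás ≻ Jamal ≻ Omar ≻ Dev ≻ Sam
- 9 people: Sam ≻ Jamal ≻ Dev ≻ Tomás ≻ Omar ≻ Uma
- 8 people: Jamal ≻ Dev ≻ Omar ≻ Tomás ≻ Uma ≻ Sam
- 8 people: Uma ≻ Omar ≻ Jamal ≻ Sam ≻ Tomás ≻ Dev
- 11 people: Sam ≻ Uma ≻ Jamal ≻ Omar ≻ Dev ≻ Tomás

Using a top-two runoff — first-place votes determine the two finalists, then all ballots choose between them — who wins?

Round 1 first-place votes: Jamal 8, Dev 0, Sam 20, Tomás 10, Omar 0, Uma 17. Sam and Uma advance.
Runoff: Sam is ranked above Uma on 20 ballots, Uma above Sam on 35.

Uma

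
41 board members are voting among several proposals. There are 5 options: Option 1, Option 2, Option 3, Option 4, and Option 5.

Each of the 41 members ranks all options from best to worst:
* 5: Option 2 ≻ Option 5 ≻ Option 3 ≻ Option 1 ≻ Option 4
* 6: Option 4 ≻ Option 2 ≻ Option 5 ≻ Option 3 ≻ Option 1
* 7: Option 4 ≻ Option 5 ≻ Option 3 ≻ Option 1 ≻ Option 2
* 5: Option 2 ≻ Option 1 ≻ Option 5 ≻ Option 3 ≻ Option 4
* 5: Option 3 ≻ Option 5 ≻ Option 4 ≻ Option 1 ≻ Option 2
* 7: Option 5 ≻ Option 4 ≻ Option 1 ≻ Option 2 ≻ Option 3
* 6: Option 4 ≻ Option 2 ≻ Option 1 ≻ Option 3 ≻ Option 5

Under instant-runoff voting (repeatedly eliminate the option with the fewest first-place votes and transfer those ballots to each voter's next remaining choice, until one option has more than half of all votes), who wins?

Option 5

Round 1: Option 1 0, Option 2 10, Option 3 5, Option 4 19, Option 5 7. Option 1 eliminated.
Round 2: Option 2 10, Option 3 5, Option 4 19, Option 5 7. Option 3 eliminated.
Round 3: Option 2 10, Option 4 19, Option 5 12. Option 2 eliminated.
Round 4: Option 4 19, Option 5 22. Option 5 has a majority (≥21).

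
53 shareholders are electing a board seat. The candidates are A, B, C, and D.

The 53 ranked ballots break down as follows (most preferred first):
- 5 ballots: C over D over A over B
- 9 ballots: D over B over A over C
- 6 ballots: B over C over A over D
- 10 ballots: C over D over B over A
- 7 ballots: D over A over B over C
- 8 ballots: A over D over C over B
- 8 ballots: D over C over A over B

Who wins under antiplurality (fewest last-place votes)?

Last-place votes: A 10, B 21, C 16, D 6.

D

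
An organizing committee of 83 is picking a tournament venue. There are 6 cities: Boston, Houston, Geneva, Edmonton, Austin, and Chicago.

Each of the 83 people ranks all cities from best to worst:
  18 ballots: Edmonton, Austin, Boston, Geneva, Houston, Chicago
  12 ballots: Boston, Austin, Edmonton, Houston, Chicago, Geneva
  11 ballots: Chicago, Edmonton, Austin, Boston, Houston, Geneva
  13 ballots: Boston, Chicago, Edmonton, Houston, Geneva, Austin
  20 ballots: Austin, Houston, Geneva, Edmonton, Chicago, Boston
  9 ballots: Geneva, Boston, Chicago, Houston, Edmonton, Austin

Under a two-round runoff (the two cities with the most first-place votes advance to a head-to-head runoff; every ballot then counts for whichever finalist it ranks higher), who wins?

Round 1 first-place votes: Boston 25, Houston 0, Geneva 9, Edmonton 18, Austin 20, Chicago 11. Boston and Austin advance.
Runoff: Boston is ranked above Austin on 34 ballots, Austin above Boston on 49.

Austin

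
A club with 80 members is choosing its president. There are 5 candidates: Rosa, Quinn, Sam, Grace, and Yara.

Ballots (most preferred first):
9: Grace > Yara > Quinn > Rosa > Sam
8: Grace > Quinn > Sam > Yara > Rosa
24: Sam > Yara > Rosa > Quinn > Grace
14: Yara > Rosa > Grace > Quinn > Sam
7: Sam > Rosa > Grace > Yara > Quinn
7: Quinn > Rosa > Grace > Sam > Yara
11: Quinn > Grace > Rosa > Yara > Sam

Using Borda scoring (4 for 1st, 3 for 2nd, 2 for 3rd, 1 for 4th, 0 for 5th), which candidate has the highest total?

Yara

Rosa: 9×1 + 8×0 + 24×2 + 14×3 + 7×3 + 7×3 + 11×2 = 163
Quinn: 9×2 + 8×3 + 24×1 + 14×1 + 7×0 + 7×4 + 11×4 = 152
Sam: 9×0 + 8×2 + 24×4 + 14×0 + 7×4 + 7×1 + 11×0 = 147
Grace: 9×4 + 8×4 + 24×0 + 14×2 + 7×2 + 7×2 + 11×3 = 157
Yara: 9×3 + 8×1 + 24×3 + 14×4 + 7×1 + 7×0 + 11×1 = 181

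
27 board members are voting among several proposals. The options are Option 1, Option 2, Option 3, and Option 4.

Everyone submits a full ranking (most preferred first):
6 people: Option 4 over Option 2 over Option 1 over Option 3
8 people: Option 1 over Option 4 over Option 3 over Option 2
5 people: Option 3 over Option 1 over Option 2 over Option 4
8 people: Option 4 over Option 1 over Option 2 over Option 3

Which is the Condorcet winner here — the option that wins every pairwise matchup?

Option 4

Option 4 vs Option 1: 14–13
Option 4 vs Option 2: 22–5
Option 4 vs Option 3: 22–5
Option 4 beats every other option.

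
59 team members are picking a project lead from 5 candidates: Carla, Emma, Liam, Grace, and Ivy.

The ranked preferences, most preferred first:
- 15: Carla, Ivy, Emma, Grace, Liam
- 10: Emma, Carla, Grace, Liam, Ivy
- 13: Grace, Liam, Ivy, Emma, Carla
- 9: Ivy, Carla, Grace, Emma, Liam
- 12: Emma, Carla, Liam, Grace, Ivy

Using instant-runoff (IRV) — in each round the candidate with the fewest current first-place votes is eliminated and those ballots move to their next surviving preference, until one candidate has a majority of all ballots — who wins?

Emma

Round 1: Carla 15, Emma 22, Liam 0, Grace 13, Ivy 9. Liam eliminated.
Round 2: Carla 15, Emma 22, Grace 13, Ivy 9. Ivy eliminated.
Round 3: Carla 24, Emma 22, Grace 13. Grace eliminated.
Round 4: Carla 24, Emma 35. Emma has a majority (≥30).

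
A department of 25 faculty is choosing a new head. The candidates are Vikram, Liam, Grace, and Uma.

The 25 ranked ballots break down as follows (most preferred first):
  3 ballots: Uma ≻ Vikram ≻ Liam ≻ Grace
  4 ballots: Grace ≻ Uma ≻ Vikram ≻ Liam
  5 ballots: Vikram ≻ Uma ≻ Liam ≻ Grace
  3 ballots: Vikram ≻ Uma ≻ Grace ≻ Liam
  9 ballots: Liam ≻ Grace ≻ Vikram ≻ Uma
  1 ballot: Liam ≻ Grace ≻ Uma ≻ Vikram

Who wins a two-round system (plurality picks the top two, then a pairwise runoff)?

Vikram

Round 1 first-place votes: Vikram 8, Liam 10, Grace 4, Uma 3. Liam and Vikram advance.
Runoff: Liam is ranked above Vikram on 10 ballots, Vikram above Liam on 15.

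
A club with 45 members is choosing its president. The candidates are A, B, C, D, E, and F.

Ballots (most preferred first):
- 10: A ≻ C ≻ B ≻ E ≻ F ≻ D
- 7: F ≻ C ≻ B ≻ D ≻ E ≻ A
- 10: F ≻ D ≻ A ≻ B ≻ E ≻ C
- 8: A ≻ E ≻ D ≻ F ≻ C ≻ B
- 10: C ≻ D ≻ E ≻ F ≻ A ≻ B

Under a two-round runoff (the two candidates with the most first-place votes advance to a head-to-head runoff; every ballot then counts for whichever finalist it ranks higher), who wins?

Round 1 first-place votes: A 18, B 0, C 10, D 0, E 0, F 17. A and F advance.
Runoff: A is ranked above F on 18 ballots, F above A on 27.

F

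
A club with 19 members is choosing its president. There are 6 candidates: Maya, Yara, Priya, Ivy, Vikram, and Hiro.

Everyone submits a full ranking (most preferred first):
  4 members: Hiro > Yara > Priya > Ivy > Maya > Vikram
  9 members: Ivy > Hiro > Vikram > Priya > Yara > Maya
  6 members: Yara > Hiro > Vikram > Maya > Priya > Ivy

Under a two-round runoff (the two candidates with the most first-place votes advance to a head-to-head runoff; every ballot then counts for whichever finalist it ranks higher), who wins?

Yara

Round 1 first-place votes: Maya 0, Yara 6, Priya 0, Ivy 9, Vikram 0, Hiro 4. Ivy and Yara advance.
Runoff: Ivy is ranked above Yara on 9 ballots, Yara above Ivy on 10.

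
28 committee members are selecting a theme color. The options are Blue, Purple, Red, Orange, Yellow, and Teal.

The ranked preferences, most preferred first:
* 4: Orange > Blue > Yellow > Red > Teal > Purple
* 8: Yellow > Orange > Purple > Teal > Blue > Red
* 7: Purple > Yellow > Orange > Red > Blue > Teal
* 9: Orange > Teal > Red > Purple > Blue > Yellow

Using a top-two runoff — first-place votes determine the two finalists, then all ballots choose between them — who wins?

Yellow

Round 1 first-place votes: Blue 0, Purple 7, Red 0, Orange 13, Yellow 8, Teal 0. Orange and Yellow advance.
Runoff: Orange is ranked above Yellow on 13 ballots, Yellow above Orange on 15.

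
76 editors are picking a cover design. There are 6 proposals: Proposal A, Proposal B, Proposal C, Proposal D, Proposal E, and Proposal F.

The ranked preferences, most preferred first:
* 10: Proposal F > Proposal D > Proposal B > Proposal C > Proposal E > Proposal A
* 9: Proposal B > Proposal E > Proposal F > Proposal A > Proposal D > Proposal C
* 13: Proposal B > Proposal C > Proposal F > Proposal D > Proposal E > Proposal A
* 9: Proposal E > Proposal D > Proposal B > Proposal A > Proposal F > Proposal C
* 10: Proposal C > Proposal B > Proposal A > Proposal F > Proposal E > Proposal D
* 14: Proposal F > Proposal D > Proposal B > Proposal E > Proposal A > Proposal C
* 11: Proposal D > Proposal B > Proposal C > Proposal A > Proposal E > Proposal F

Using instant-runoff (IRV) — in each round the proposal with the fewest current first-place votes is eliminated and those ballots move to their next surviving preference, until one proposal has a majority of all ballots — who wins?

Proposal B

Round 1: Proposal A 0, Proposal B 22, Proposal C 10, Proposal D 11, Proposal E 9, Proposal F 24. Proposal A eliminated.
Round 2: Proposal B 22, Proposal C 10, Proposal D 11, Proposal E 9, Proposal F 24. Proposal E eliminated.
Round 3: Proposal B 22, Proposal C 10, Proposal D 20, Proposal F 24. Proposal C eliminated.
Round 4: Proposal B 32, Proposal D 20, Proposal F 24. Proposal D eliminated.
Round 5: Proposal B 52, Proposal F 24. Proposal B has a majority (≥39).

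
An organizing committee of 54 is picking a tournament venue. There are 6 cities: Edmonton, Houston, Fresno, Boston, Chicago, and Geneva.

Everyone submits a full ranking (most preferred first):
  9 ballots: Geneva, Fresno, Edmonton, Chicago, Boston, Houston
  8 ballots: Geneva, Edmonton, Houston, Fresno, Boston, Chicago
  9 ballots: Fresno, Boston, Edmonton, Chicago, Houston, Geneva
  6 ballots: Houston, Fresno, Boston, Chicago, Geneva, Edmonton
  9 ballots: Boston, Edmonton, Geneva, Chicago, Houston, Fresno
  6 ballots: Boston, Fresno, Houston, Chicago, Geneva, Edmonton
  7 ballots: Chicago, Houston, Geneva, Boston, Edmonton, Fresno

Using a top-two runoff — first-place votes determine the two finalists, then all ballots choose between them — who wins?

Round 1 first-place votes: Edmonton 0, Houston 6, Fresno 9, Boston 15, Chicago 7, Geneva 17. Geneva and Boston advance.
Runoff: Geneva is ranked above Boston on 24 ballots, Boston above Geneva on 30.

Boston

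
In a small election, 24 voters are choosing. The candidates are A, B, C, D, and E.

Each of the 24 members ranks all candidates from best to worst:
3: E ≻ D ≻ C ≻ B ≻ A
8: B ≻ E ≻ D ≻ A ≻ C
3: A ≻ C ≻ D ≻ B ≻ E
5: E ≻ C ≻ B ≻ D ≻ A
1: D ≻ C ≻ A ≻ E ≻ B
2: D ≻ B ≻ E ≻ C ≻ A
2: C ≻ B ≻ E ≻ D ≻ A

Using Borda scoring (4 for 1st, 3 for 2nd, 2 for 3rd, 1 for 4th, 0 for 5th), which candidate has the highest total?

A: 3×0 + 8×1 + 3×4 + 5×0 + 1×2 + 2×0 + 2×0 = 22
B: 3×1 + 8×4 + 3×1 + 5×2 + 1×0 + 2×3 + 2×3 = 60
C: 3×2 + 8×0 + 3×3 + 5×3 + 1×3 + 2×1 + 2×4 = 43
D: 3×3 + 8×2 + 3×2 + 5×1 + 1×4 + 2×4 + 2×1 = 50
E: 3×4 + 8×3 + 3×0 + 5×4 + 1×1 + 2×2 + 2×2 = 65

E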